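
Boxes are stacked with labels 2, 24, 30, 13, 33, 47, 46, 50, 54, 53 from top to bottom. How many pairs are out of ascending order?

Sweep left to right; for each value list the smaller values that follow it:
2 → none → 0
24 → 13 → 1
30 → 13 → 1
13 → none → 0
33 → none → 0
47 → 46 → 1
46 → none → 0
50 → none → 0
54 → 53 → 1
53 → none → 0
Sum: 0 + 1 + 1 + 0 + 0 + 1 + 0 + 0 + 1 + 0 = 4

4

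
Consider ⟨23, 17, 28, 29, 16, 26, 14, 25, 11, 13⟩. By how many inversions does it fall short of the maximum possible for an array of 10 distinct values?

13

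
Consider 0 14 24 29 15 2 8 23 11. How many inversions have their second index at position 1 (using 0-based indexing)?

0

The element at index 1 is 14.
Elements before it: 0
None of them are larger than 14.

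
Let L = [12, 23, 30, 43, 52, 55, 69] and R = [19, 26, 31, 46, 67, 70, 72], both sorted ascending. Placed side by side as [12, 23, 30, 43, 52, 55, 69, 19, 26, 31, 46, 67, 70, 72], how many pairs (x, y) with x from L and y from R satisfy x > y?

Count, for every r in R, how many entries of L exceed r:
r = 19: 23, 30, 43, 52, 55, 69 → 6
r = 26: 30, 43, 52, 55, 69 → 5
r = 31: 43, 52, 55, 69 → 4
r = 46: 52, 55, 69 → 3
r = 67: 69 → 1
r = 70: none → 0
r = 72: none → 0
Cross-inversions: 6 + 5 + 4 + 3 + 1 + 0 + 0 = 19

There are 19 cross-inversions.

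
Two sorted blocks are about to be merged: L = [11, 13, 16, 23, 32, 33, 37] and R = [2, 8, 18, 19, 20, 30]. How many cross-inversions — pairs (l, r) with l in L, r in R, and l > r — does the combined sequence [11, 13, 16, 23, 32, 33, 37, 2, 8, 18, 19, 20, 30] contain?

Split inversions: 29

Take each right-half value and tally the left-half values above it:
r = 2: 11, 13, 16, 23, 32, 33, 37 → 7
r = 8: 11, 13, 16, 23, 32, 33, 37 → 7
r = 18: 23, 32, 33, 37 → 4
r = 19: 23, 32, 33, 37 → 4
r = 20: 23, 32, 33, 37 → 4
r = 30: 32, 33, 37 → 3
Cross-inversions: 7 + 7 + 4 + 4 + 4 + 3 = 29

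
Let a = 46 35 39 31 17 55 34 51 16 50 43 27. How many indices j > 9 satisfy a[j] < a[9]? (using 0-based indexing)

2 such elements

The element at index 9 is 50.
Elements after it: 43, 27
Those smaller than 50: 43, 27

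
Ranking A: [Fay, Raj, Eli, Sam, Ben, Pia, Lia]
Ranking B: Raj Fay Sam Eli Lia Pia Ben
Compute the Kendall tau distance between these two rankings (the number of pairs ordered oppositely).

Assign each item its position (1..7) in the first ordering, then rewrite the second ordering as that position sequence:
positions: Fay→1, Raj→2, Eli→3, Sam→4, Ben→5, Pia→6, Lia→7
second ordering as positions: [2, 1, 4, 3, 7, 6, 5]
Discordant pairs = inversions in this position sequence.
2: 1 → 1
1: 0
4: 3 → 1
3: 0
7: 6, 5 → 2
6: 5 → 1
5: 0
Total: 1 + 0 + 1 + 0 + 2 + 1 + 0 = 5

Discordant pairs: 5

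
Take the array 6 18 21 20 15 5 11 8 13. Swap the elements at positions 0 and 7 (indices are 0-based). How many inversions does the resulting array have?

Inversions: 23

Positions 0 and 7 hold 6 and 8; after swapping, the array is [8, 18, 21, 20, 15, 5, 11, 6, 13].
For each element, count later entries that are smaller:
8: 2
18: 5
21: 6
20: 5
15: 4
5: 0
11: 1
6: 0
13: 0
Sum: 2 + 5 + 6 + 5 + 4 + 0 + 1 + 0 + 0 = 23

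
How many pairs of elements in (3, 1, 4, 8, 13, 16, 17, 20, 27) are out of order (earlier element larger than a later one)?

For each element, count later entries that are smaller:
3: 1
1: 0
4: 0
8: 0
13: 0
16: 0
17: 0
20: 0
27: 0
Sum: 1 + 0 + 0 + 0 + 0 + 0 + 0 + 0 + 0 = 1

1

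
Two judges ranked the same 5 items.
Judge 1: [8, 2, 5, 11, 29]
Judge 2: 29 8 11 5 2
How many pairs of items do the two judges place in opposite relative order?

7

Assign each item its position (1..5) in the first ordering, then rewrite the second ordering as that position sequence:
positions: 8→1, 2→2, 5→3, 11→4, 29→5
second ordering as positions: [5, 1, 4, 3, 2]
Discordant pairs = inversions in this position sequence.
5: 1, 4, 3, 2 → 4
1: 0
4: 3, 2 → 2
3: 2 → 1
2: 0
Total: 4 + 0 + 2 + 1 + 0 = 7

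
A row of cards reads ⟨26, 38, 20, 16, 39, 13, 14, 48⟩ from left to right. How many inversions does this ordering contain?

Inversions: 15

For each element, count later entries that are smaller:
26 → 20, 16, 13, 14 → 4
38 → 20, 16, 13, 14 → 4
20 → 16, 13, 14 → 3
16 → 13, 14 → 2
39 → 13, 14 → 2
13 → none → 0
14 → none → 0
48 → none → 0
Sum: 4 + 4 + 3 + 2 + 2 + 0 + 0 + 0 = 15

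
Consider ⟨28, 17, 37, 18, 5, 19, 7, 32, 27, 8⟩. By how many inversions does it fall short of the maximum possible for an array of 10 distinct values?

Maximum inversions for 10 distinct elements is C(10, 2) = 10·9/2 = 45.
Current inversions — for each element, count later smaller elements:
28: 7
17: 3
37: 7
18: 3
5: 0
19: 2
7: 0
32: 2
27: 1
8: 0
Current total: 7 + 3 + 7 + 3 + 0 + 2 + 0 + 2 + 1 + 0 = 25
Shortfall: 45 − 25 = 20

20 inversions short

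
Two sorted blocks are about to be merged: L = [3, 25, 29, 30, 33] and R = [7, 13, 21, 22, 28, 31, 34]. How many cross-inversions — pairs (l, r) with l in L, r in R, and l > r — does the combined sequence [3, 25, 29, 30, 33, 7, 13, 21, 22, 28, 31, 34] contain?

20

Count, for every r in R, how many entries of L exceed r:
r = 7: 25, 29, 30, 33 → 4
r = 13: 25, 29, 30, 33 → 4
r = 21: 25, 29, 30, 33 → 4
r = 22: 25, 29, 30, 33 → 4
r = 28: 29, 30, 33 → 3
r = 31: 33 → 1
r = 34: none → 0
Cross-inversions: 4 + 4 + 4 + 4 + 3 + 1 + 0 = 20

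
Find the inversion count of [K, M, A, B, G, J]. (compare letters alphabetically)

Inversion pairs (indices are 1-based):
(1,3): K > A
(1,4): K > B
(1,5): K > G
(1,6): K > J
(2,3): M > A
(2,4): M > B
(2,5): M > G
(2,6): M > J
That's 8 pairs.

Inversions: 8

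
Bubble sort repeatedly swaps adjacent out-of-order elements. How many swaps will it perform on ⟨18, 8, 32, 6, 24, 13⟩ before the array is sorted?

Minimum adjacent swaps = number of inversions (each swap of adjacent out-of-order elements removes one inversion and no swap can remove more).
Count inversions — for each element, later elements that are smaller:
18: 8, 6, 13 → 3
8: 6 → 1
32: 6, 24, 13 → 3
6: none → 0
24: 13 → 1
13: none → 0
Total inversions: 3 + 1 + 3 + 0 + 1 + 0 = 8

8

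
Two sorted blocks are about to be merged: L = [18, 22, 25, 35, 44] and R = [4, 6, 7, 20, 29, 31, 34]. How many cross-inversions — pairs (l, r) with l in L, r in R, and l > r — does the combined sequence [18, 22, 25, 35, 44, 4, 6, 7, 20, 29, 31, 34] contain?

25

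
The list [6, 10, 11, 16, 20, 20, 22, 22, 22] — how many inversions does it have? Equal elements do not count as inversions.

Sweep left to right; for each value list the smaller values that follow it:
6: 0
10: 0
11: 0
16: 0
20: 0
20: 0
22: 0
22: 0
22: 0
Sum: 0 + 0 + 0 + 0 + 0 + 0 + 0 + 0 + 0 = 0

0 inversions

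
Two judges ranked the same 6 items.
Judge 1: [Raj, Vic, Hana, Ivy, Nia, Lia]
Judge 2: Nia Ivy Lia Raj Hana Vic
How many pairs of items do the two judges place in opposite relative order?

Assign each item its position (1..6) in the first ordering, then rewrite the second ordering as that position sequence:
positions: Raj→1, Vic→2, Hana→3, Ivy→4, Nia→5, Lia→6
second ordering as positions: [5, 4, 6, 1, 3, 2]
Discordant pairs = inversions in this position sequence.
5: 4, 1, 3, 2 → 4
4: 1, 3, 2 → 3
6: 1, 3, 2 → 3
1: 0
3: 2 → 1
2: 0
Total: 4 + 3 + 3 + 0 + 1 + 0 = 11

11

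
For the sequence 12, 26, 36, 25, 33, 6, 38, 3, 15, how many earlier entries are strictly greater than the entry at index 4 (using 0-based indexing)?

1 such element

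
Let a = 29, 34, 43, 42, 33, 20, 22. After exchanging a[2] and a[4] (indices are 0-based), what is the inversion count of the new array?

11

Positions 2 and 4 hold 43 and 33; after swapping, the array is [29, 34, 33, 42, 43, 20, 22].
Sweep left to right; for each value list the smaller values that follow it:
29: 2
34: 3
33: 2
42: 2
43: 2
20: 0
22: 0
Sum: 2 + 3 + 2 + 2 + 2 + 0 + 0 = 11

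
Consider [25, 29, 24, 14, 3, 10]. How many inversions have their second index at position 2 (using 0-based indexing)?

The element at index 2 is 24.
Elements before it: 25, 29
Those larger than 24: 25, 29

2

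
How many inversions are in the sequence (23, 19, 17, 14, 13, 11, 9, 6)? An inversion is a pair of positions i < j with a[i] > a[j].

28

For each element, count later entries that are smaller:
23: 7
19: 6
17: 5
14: 4
13: 3
11: 2
9: 1
6: 0
Sum: 7 + 6 + 5 + 4 + 3 + 2 + 1 + 0 = 28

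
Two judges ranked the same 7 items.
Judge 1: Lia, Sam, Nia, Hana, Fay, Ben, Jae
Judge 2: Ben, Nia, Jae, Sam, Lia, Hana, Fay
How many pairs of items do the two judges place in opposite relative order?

Assign each item its position (1..7) in the first ordering, then rewrite the second ordering as that position sequence:
positions: Lia→1, Sam→2, Nia→3, Hana→4, Fay→5, Ben→6, Jae→7
second ordering as positions: [6, 3, 7, 2, 1, 4, 5]
Discordant pairs = inversions in this position sequence.
6: 3, 2, 1, 4, 5 → 5
3: 2, 1 → 2
7: 2, 1, 4, 5 → 4
2: 1 → 1
1: 0
4: 0
5: 0
Total: 5 + 2 + 4 + 1 + 0 + 0 + 0 = 12

12 discordant pairs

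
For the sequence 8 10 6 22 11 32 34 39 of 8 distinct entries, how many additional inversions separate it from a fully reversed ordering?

25

Maximum inversions for 8 distinct elements is C(8, 2) = 8·7/2 = 28.
Current inversions — for each element, count later smaller elements:
8: 1
10: 1
6: 0
22: 1
11: 0
32: 0
34: 0
39: 0
Current total: 1 + 1 + 0 + 1 + 0 + 0 + 0 + 0 = 3
Shortfall: 28 − 3 = 25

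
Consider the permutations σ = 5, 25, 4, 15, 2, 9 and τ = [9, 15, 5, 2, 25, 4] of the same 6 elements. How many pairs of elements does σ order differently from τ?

10 discordant pairs

Assign each item its position (1..6) in the first ordering, then rewrite the second ordering as that position sequence:
positions: 5→1, 25→2, 4→3, 15→4, 2→5, 9→6
second ordering as positions: [6, 4, 1, 5, 2, 3]
Discordant pairs = inversions in this position sequence.
6: 4, 1, 5, 2, 3 → 5
4: 1, 2, 3 → 3
1: 0
5: 2, 3 → 2
2: 0
3: 0
Total: 5 + 3 + 0 + 2 + 0 + 0 = 10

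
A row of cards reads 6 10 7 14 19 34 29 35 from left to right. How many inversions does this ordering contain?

Count, for each position, how many later elements it exceeds:
6: 0
10: 1
7: 0
14: 0
19: 0
34: 1
29: 0
35: 0
Sum: 0 + 1 + 0 + 0 + 0 + 1 + 0 + 0 = 2

There are 2 inversions.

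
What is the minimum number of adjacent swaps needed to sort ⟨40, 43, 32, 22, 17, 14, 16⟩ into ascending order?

19

Minimum adjacent swaps = number of inversions (each swap of adjacent out-of-order elements removes one inversion and no swap can remove more).
Count inversions — for each element, later elements that are smaller:
40: 32, 22, 17, 14, 16 → 5
43: 32, 22, 17, 14, 16 → 5
32: 22, 17, 14, 16 → 4
22: 17, 14, 16 → 3
17: 14, 16 → 2
14: none → 0
16: none → 0
Total inversions: 5 + 5 + 4 + 3 + 2 + 0 + 0 = 19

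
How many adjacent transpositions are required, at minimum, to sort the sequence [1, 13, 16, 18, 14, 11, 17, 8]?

13 adjacent swaps

The minimum number of adjacent swaps to sort an array equals its inversion count, since every such swap removes exactly one inversion.
Count inversions — for each element, later elements that are smaller:
1: none → 0
13: 11, 8 → 2
16: 14, 11, 8 → 3
18: 14, 11, 17, 8 → 4
14: 11, 8 → 2
11: 8 → 1
17: 8 → 1
8: none → 0
Total inversions: 0 + 2 + 3 + 4 + 2 + 1 + 1 + 0 = 13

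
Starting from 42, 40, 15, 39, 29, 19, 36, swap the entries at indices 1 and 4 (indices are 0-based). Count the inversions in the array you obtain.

Positions 1 and 4 hold 40 and 29; after swapping, the array is [42, 29, 15, 39, 40, 19, 36].
Element-by-element contributions:
42 → 29, 15, 39, 40, 19, 36 → 6
29 → 15, 19 → 2
15 → none → 0
39 → 19, 36 → 2
40 → 19, 36 → 2
19 → none → 0
36 → none → 0
Sum: 6 + 2 + 0 + 2 + 2 + 0 + 0 = 12

Inversions: 12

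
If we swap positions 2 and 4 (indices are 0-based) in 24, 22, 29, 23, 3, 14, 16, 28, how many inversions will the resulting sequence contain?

13 inversions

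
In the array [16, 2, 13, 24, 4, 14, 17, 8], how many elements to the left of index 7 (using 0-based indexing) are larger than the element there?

5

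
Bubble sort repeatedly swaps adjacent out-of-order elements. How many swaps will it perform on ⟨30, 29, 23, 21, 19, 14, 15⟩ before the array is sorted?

Minimum adjacent swaps = number of inversions (each swap of adjacent out-of-order elements removes one inversion and no swap can remove more).
Count inversions — for each element, later elements that are smaller:
30: 29, 23, 21, 19, 14, 15 → 6
29: 23, 21, 19, 14, 15 → 5
23: 21, 19, 14, 15 → 4
21: 19, 14, 15 → 3
19: 14, 15 → 2
14: none → 0
15: none → 0
Total inversions: 6 + 5 + 4 + 3 + 2 + 0 + 0 = 20

20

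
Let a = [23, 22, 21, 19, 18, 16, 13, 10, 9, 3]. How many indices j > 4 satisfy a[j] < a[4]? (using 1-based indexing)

6

The element at index 4 is 19.
Elements after it: 18, 16, 13, 10, 9, 3
Those smaller than 19: 18, 16, 13, 10, 9, 3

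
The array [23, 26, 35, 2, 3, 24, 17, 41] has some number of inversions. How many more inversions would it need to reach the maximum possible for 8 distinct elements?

16

Maximum inversions for 8 distinct elements is C(8, 2) = 8·7/2 = 28.
Current inversions — for each element, count later smaller elements:
23: 3
26: 4
35: 4
2: 0
3: 0
24: 1
17: 0
41: 0
Current total: 3 + 4 + 4 + 0 + 0 + 1 + 0 + 0 = 12
Shortfall: 28 − 12 = 16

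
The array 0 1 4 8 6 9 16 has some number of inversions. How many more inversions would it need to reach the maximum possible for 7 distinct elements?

20 inversions short

Maximum inversions for 7 distinct elements is C(7, 2) = 7·6/2 = 21.
Current inversions — for each element, count later smaller elements:
0: 0
1: 0
4: 0
8: 1
6: 0
9: 0
16: 0
Current total: 0 + 0 + 0 + 1 + 0 + 0 + 0 = 1
Shortfall: 21 − 1 = 20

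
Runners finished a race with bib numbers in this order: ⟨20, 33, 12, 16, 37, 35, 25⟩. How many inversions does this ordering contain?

8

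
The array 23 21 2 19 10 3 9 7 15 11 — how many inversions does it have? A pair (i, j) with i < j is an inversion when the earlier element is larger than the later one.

There are 28 inversions.

Count, for each position, how many later elements it exceeds:
23 → 21, 2, 19, 10, 3, 9, 7, 15, 11 → 9
21 → 2, 19, 10, 3, 9, 7, 15, 11 → 8
2 → none → 0
19 → 10, 3, 9, 7, 15, 11 → 6
10 → 3, 9, 7 → 3
3 → none → 0
9 → 7 → 1
7 → none → 0
15 → 11 → 1
11 → none → 0
Sum: 9 + 8 + 0 + 6 + 3 + 0 + 1 + 0 + 1 + 0 = 28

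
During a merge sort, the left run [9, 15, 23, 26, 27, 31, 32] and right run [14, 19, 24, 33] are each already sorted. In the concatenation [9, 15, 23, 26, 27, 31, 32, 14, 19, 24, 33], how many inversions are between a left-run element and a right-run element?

15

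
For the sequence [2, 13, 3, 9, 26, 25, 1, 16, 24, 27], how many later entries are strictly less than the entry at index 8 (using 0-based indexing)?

The element at index 8 is 24.
Elements after it: 27
None of them are smaller than 24.

0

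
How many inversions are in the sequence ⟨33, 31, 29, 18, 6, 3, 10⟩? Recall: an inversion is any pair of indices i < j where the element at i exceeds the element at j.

19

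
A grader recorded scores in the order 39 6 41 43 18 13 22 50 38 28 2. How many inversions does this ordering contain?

30 out-of-order pairs

Sweep left to right; for each value list the smaller values that follow it:
39: 7
6: 1
41: 6
43: 6
18: 2
13: 1
22: 1
50: 3
38: 2
28: 1
2: 0
Sum: 7 + 1 + 6 + 6 + 2 + 1 + 1 + 3 + 2 + 1 + 0 = 30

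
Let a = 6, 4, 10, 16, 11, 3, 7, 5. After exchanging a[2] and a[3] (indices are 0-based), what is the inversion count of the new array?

Positions 2 and 3 hold 10 and 16; after swapping, the array is [6, 4, 16, 10, 11, 3, 7, 5].
Sweep left to right; for each value list the smaller values that follow it:
6 → 4, 3, 5 → 3
4 → 3 → 1
16 → 10, 11, 3, 7, 5 → 5
10 → 3, 7, 5 → 3
11 → 3, 7, 5 → 3
3 → none → 0
7 → 5 → 1
5 → none → 0
Sum: 3 + 1 + 5 + 3 + 3 + 0 + 1 + 0 = 16

16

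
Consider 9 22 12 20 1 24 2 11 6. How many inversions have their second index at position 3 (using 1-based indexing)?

1

The element at index 3 is 12.
Elements before it: 9, 22
Those larger than 12: 22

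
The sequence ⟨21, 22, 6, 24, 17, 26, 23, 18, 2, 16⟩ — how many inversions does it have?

Element-by-element contributions:
21: 5
22: 5
6: 1
24: 5
17: 2
26: 4
23: 3
18: 2
2: 0
16: 0
Sum: 5 + 5 + 1 + 5 + 2 + 4 + 3 + 2 + 0 + 0 = 27

27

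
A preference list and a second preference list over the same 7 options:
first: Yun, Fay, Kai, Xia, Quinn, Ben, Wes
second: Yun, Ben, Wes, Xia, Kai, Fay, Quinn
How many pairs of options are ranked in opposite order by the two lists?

11 pairs

Assign each item its position (1..7) in the first ordering, then rewrite the second ordering as that position sequence:
positions: Yun→1, Fay→2, Kai→3, Xia→4, Quinn→5, Ben→6, Wes→7
second ordering as positions: [1, 6, 7, 4, 3, 2, 5]
Discordant pairs = inversions in this position sequence.
1: 0
6: 4, 3, 2, 5 → 4
7: 4, 3, 2, 5 → 4
4: 3, 2 → 2
3: 2 → 1
2: 0
5: 0
Total: 0 + 4 + 4 + 2 + 1 + 0 + 0 = 11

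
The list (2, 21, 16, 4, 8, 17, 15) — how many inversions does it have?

9 inversions

Out-of-order index pairs (1-indexed):
(2,3): 21 > 16
(2,4): 21 > 4
(2,5): 21 > 8
(2,6): 21 > 17
(2,7): 21 > 15
(3,4): 16 > 4
(3,5): 16 > 8
(3,7): 16 > 15
(6,7): 17 > 15
That's 9 pairs.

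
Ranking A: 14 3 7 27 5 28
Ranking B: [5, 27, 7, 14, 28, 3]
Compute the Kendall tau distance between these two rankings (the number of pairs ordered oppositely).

10

Assign each item its position (1..6) in the first ordering, then rewrite the second ordering as that position sequence:
positions: 14→1, 3→2, 7→3, 27→4, 5→5, 28→6
second ordering as positions: [5, 4, 3, 1, 6, 2]
Discordant pairs = inversions in this position sequence.
5: 4, 3, 1, 2 → 4
4: 3, 1, 2 → 3
3: 1, 2 → 2
1: 0
6: 2 → 1
2: 0
Total: 4 + 3 + 2 + 0 + 1 + 0 = 10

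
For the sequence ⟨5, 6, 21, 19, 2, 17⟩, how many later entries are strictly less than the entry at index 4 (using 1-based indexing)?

The element at index 4 is 19.
Elements after it: 2, 17
Those smaller than 19: 2, 17

2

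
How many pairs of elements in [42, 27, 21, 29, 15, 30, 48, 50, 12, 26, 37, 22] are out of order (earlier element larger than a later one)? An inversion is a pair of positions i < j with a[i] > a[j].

34

Sweep left to right; for each value list the smaller values that follow it:
42: 9
27: 5
21: 2
29: 4
15: 1
30: 3
48: 4
50: 4
12: 0
26: 1
37: 1
22: 0
Sum: 9 + 5 + 2 + 4 + 1 + 3 + 4 + 4 + 0 + 1 + 1 + 0 = 34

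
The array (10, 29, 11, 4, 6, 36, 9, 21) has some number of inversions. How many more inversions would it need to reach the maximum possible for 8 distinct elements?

Maximum inversions for 8 distinct elements is C(8, 2) = 8·7/2 = 28.
Current inversions — for each element, count later smaller elements:
10: 3
29: 5
11: 3
4: 0
6: 0
36: 2
9: 0
21: 0
Current total: 3 + 5 + 3 + 0 + 0 + 2 + 0 + 0 = 13
Shortfall: 28 − 13 = 15

15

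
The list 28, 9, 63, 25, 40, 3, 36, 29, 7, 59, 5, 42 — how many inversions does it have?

33 inversions

Element-by-element contributions:
28: 5
9: 3
63: 9
25: 3
40: 5
3: 0
36: 3
29: 2
7: 1
59: 2
5: 0
42: 0
Sum: 5 + 3 + 9 + 3 + 5 + 0 + 3 + 2 + 1 + 2 + 0 + 0 = 33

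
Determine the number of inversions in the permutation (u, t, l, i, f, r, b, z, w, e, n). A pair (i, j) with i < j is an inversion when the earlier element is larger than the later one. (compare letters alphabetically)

32 inversions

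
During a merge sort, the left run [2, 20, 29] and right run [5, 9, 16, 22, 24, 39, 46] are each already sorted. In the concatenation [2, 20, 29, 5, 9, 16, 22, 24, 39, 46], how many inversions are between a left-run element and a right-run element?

Take each right-half value and tally the left-half values above it:
r = 5: 20, 29 → 2
r = 9: 20, 29 → 2
r = 16: 20, 29 → 2
r = 22: 29 → 1
r = 24: 29 → 1
r = 39: none → 0
r = 46: none → 0
Cross-inversions: 2 + 2 + 2 + 1 + 1 + 0 + 0 = 8

8 split inversions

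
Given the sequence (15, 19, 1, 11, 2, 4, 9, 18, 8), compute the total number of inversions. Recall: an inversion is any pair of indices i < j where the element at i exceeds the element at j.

19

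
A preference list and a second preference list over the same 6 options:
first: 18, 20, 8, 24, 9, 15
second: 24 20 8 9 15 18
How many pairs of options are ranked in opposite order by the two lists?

7 pairs

Assign each item its position (1..6) in the first ordering, then rewrite the second ordering as that position sequence:
positions: 18→1, 20→2, 8→3, 24→4, 9→5, 15→6
second ordering as positions: [4, 2, 3, 5, 6, 1]
Discordant pairs = inversions in this position sequence.
4: 2, 3, 1 → 3
2: 1 → 1
3: 1 → 1
5: 1 → 1
6: 1 → 1
1: 0
Total: 3 + 1 + 1 + 1 + 1 + 0 = 7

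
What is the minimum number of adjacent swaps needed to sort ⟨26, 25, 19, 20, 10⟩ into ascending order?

There are 9 adjacent swaps.

The minimum number of adjacent swaps to sort an array equals its inversion count, since every such swap removes exactly one inversion.
Count inversions — for each element, later elements that are smaller:
26: 25, 19, 20, 10 → 4
25: 19, 20, 10 → 3
19: 10 → 1
20: 10 → 1
10: none → 0
Total inversions: 4 + 3 + 1 + 1 + 0 = 9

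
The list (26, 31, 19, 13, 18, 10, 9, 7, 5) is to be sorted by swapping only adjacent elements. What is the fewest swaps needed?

34 swaps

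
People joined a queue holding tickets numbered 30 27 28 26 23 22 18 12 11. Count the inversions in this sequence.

Count, for each position, how many later elements it exceeds:
30: 8
27: 6
28: 6
26: 5
23: 4
22: 3
18: 2
12: 1
11: 0
Sum: 8 + 6 + 6 + 5 + 4 + 3 + 2 + 1 + 0 = 35

Inversions: 35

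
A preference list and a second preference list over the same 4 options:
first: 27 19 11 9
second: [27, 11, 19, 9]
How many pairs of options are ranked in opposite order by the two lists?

Pairs: 1

Assign each item its position (1..4) in the first ordering, then rewrite the second ordering as that position sequence:
positions: 27→1, 19→2, 11→3, 9→4
second ordering as positions: [1, 3, 2, 4]
Discordant pairs = inversions in this position sequence.
1: 0
3: 2 → 1
2: 0
4: 0
Total: 0 + 1 + 0 + 0 = 1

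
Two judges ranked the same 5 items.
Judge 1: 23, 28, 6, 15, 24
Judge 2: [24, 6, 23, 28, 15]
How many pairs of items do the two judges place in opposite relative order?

6

Assign each item its position (1..5) in the first ordering, then rewrite the second ordering as that position sequence:
positions: 23→1, 28→2, 6→3, 15→4, 24→5
second ordering as positions: [5, 3, 1, 2, 4]
Discordant pairs = inversions in this position sequence.
5: 3, 1, 2, 4 → 4
3: 1, 2 → 2
1: 0
2: 0
4: 0
Total: 4 + 2 + 0 + 0 + 0 = 6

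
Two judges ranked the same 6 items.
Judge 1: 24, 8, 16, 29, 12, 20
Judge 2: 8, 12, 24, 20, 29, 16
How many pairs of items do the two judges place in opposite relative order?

Assign each item its position (1..6) in the first ordering, then rewrite the second ordering as that position sequence:
positions: 24→1, 8→2, 16→3, 29→4, 12→5, 20→6
second ordering as positions: [2, 5, 1, 6, 4, 3]
Discordant pairs = inversions in this position sequence.
2: 1 → 1
5: 1, 4, 3 → 3
1: 0
6: 4, 3 → 2
4: 3 → 1
3: 0
Total: 1 + 3 + 0 + 2 + 1 + 0 = 7

7 discordant pairs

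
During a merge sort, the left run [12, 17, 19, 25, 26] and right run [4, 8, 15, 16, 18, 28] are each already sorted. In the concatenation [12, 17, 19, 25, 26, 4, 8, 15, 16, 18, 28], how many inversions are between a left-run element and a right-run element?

21 split inversions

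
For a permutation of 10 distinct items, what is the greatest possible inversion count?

45

A reversed (strictly descending) arrangement makes every pair an inversion, giving C(10, 2) inversions.
C(10, 2) = 10·9/2 = 45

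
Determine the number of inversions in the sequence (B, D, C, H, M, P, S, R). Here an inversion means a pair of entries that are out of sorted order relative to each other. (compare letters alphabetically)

Sweep left to right; for each value list the smaller values that follow it:
B: 0
D: 1
C: 0
H: 0
M: 0
P: 0
S: 1
R: 0
Sum: 0 + 1 + 0 + 0 + 0 + 0 + 1 + 0 = 2

There are 2 out-of-order pairs.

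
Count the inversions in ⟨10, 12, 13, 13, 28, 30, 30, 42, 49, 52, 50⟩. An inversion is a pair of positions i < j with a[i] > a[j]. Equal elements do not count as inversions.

1

For each element, count later entries that are smaller:
10: 0
12: 0
13: 0
13: 0
28: 0
30: 0
30: 0
42: 0
49: 0
52: 1
50: 0
Sum: 0 + 0 + 0 + 0 + 0 + 0 + 0 + 0 + 0 + 1 + 0 = 1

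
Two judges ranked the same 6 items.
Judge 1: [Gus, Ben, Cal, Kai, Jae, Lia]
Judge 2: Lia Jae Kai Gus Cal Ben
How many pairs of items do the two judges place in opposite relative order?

13

Assign each item its position (1..6) in the first ordering, then rewrite the second ordering as that position sequence:
positions: Gus→1, Ben→2, Cal→3, Kai→4, Jae→5, Lia→6
second ordering as positions: [6, 5, 4, 1, 3, 2]
Discordant pairs = inversions in this position sequence.
6: 5, 4, 1, 3, 2 → 5
5: 4, 1, 3, 2 → 4
4: 1, 3, 2 → 3
1: 0
3: 2 → 1
2: 0
Total: 5 + 4 + 3 + 0 + 1 + 0 = 13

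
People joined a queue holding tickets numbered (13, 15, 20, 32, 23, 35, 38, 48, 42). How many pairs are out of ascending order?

For each element, count later entries that are smaller:
13 → none → 0
15 → none → 0
20 → none → 0
32 → 23 → 1
23 → none → 0
35 → none → 0
38 → none → 0
48 → 42 → 1
42 → none → 0
Sum: 0 + 0 + 0 + 1 + 0 + 0 + 0 + 1 + 0 = 2

2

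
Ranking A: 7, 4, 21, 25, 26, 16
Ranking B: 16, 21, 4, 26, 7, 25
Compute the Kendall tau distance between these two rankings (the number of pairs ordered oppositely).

10

Assign each item its position (1..6) in the first ordering, then rewrite the second ordering as that position sequence:
positions: 7→1, 4→2, 21→3, 25→4, 26→5, 16→6
second ordering as positions: [6, 3, 2, 5, 1, 4]
Discordant pairs = inversions in this position sequence.
6: 3, 2, 5, 1, 4 → 5
3: 2, 1 → 2
2: 1 → 1
5: 1, 4 → 2
1: 0
4: 0
Total: 5 + 2 + 1 + 2 + 0 + 0 = 10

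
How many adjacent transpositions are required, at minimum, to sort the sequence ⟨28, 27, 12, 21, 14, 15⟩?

11 adjacent swaps

The minimum number of adjacent swaps to sort an array equals its inversion count, since every such swap removes exactly one inversion.
Count inversions — for each element, later elements that are smaller:
28: 27, 12, 21, 14, 15 → 5
27: 12, 21, 14, 15 → 4
12: none → 0
21: 14, 15 → 2
14: none → 0
15: none → 0
Total inversions: 5 + 4 + 0 + 2 + 0 + 0 = 11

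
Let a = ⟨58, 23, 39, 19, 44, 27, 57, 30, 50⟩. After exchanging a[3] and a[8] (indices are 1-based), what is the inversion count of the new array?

Positions 3 and 8 hold 39 and 30; after swapping, the array is [58, 23, 30, 19, 44, 27, 57, 39, 50].
Element-by-element contributions:
58 → 23, 30, 19, 44, 27, 57, 39, 50 → 8
23 → 19 → 1
30 → 19, 27 → 2
19 → none → 0
44 → 27, 39 → 2
27 → none → 0
57 → 39, 50 → 2
39 → none → 0
50 → none → 0
Sum: 8 + 1 + 2 + 0 + 2 + 0 + 2 + 0 + 0 = 15

15 inversions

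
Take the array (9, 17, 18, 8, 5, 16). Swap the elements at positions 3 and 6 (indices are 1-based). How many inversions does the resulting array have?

8

Positions 3 and 6 hold 18 and 16; after swapping, the array is [9, 17, 16, 8, 5, 18].
For each element, count later entries that are smaller:
9 → 8, 5 → 2
17 → 16, 8, 5 → 3
16 → 8, 5 → 2
8 → 5 → 1
5 → none → 0
18 → none → 0
Sum: 2 + 3 + 2 + 1 + 0 + 0 = 8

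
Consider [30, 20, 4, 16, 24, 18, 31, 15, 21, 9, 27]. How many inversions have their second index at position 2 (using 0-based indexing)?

The element at index 2 is 4.
Elements before it: 30, 20
Those larger than 4: 30, 20

2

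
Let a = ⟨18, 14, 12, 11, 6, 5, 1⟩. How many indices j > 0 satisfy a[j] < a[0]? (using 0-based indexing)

6

The element at index 0 is 18.
Elements after it: 14, 12, 11, 6, 5, 1
Those smaller than 18: 14, 12, 11, 6, 5, 1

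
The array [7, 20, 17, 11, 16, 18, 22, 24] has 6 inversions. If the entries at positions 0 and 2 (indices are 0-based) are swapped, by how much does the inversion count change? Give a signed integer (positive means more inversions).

+1

Positions 0 and 2 hold 7 and 17; after swapping, the array is [17, 20, 7, 11, 16, 18, 22, 24].
For each element, count later entries that are smaller:
17: 3
20: 4
7: 0
11: 0
16: 0
18: 0
22: 0
24: 0
Sum: 3 + 4 + 0 + 0 + 0 + 0 + 0 + 0 = 7
Change: 7 − 6 = +1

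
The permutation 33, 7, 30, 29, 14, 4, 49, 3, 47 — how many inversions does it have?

20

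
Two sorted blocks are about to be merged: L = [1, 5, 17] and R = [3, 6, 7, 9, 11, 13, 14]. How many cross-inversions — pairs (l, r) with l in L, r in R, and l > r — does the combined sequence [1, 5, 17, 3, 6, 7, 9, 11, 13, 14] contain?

For each element r of the right run, count left-run elements greater than r:
r = 3: 5, 17 → 2
r = 6: 17 → 1
r = 7: 17 → 1
r = 9: 17 → 1
r = 11: 17 → 1
r = 13: 17 → 1
r = 14: 17 → 1
Cross-inversions: 2 + 1 + 1 + 1 + 1 + 1 + 1 = 8

There are 8 split inversions.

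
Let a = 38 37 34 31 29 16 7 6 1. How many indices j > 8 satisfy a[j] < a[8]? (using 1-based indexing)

1

The element at index 8 is 6.
Elements after it: 1
Those smaller than 6: 1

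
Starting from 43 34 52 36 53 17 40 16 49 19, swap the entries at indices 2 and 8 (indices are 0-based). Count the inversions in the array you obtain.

Positions 2 and 8 hold 52 and 49; after swapping, the array is [43, 34, 49, 36, 53, 17, 40, 16, 52, 19].
Element-by-element contributions:
43 → 34, 36, 17, 40, 16, 19 → 6
34 → 17, 16, 19 → 3
49 → 36, 17, 40, 16, 19 → 5
36 → 17, 16, 19 → 3
53 → 17, 40, 16, 52, 19 → 5
17 → 16 → 1
40 → 16, 19 → 2
16 → none → 0
52 → 19 → 1
19 → none → 0
Sum: 6 + 3 + 5 + 3 + 5 + 1 + 2 + 0 + 1 + 0 = 26

26 inversions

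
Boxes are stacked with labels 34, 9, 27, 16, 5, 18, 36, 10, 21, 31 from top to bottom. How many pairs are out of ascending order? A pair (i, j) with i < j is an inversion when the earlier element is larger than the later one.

20

For each element, count later entries that are smaller:
34: 8
9: 1
27: 5
16: 2
5: 0
18: 1
36: 3
10: 0
21: 0
31: 0
Sum: 8 + 1 + 5 + 2 + 0 + 1 + 3 + 0 + 0 + 0 = 20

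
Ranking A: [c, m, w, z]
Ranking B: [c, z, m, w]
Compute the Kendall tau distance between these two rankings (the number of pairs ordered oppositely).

2 discordant pairs

Assign each item its position (1..4) in the first ordering, then rewrite the second ordering as that position sequence:
positions: c→1, m→2, w→3, z→4
second ordering as positions: [1, 4, 2, 3]
Discordant pairs = inversions in this position sequence.
1: 0
4: 2, 3 → 2
2: 0
3: 0
Total: 0 + 2 + 0 + 0 = 2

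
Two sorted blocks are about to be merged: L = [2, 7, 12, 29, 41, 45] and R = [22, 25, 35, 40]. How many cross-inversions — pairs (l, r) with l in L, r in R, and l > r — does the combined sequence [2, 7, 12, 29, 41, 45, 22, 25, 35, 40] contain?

For each element r of the right run, count left-run elements greater than r:
r = 22: 29, 41, 45 → 3
r = 25: 29, 41, 45 → 3
r = 35: 41, 45 → 2
r = 40: 41, 45 → 2
Cross-inversions: 3 + 3 + 2 + 2 = 10

10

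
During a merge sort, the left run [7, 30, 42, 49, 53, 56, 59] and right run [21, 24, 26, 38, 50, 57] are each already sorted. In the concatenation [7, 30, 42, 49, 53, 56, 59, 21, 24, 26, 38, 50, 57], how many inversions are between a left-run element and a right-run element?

Count, for every r in R, how many entries of L exceed r:
r = 21: 30, 42, 49, 53, 56, 59 → 6
r = 24: 30, 42, 49, 53, 56, 59 → 6
r = 26: 30, 42, 49, 53, 56, 59 → 6
r = 38: 42, 49, 53, 56, 59 → 5
r = 50: 53, 56, 59 → 3
r = 57: 59 → 1
Cross-inversions: 6 + 6 + 6 + 5 + 3 + 1 = 27

Cross-inversions: 27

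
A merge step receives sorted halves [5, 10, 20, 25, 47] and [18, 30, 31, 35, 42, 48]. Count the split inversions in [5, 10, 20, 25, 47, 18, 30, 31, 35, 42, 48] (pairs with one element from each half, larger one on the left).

7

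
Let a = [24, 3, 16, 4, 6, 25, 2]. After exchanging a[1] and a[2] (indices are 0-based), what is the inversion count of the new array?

13 inversions

Positions 1 and 2 hold 3 and 16; after swapping, the array is [24, 16, 3, 4, 6, 25, 2].
Count, for each position, how many later elements it exceeds:
24: 5
16: 4
3: 1
4: 1
6: 1
25: 1
2: 0
Sum: 5 + 4 + 1 + 1 + 1 + 1 + 0 = 13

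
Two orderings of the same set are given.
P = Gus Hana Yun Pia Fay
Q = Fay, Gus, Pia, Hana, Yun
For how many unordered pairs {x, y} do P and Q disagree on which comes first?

6

Assign each item its position (1..5) in the first ordering, then rewrite the second ordering as that position sequence:
positions: Gus→1, Hana→2, Yun→3, Pia→4, Fay→5
second ordering as positions: [5, 1, 4, 2, 3]
Discordant pairs = inversions in this position sequence.
5: 1, 4, 2, 3 → 4
1: 0
4: 2, 3 → 2
2: 0
3: 0
Total: 4 + 0 + 2 + 0 + 0 = 6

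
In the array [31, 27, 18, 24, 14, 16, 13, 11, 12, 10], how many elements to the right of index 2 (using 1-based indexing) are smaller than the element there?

The element at index 2 is 27.
Elements after it: 18, 24, 14, 16, 13, 11, 12, 10
Those smaller than 27: 18, 24, 14, 16, 13, 11, 12, 10

8 such elements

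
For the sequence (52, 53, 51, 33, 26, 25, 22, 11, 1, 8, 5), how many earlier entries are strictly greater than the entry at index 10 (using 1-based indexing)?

8

The element at index 10 is 8.
Elements before it: 52, 53, 51, 33, 26, 25, 22, 11, 1
Those larger than 8: 52, 53, 51, 33, 26, 25, 22, 11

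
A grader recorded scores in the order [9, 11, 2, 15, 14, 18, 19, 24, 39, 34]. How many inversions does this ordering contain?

4 inversions

Count, for each position, how many later elements it exceeds:
9: 1
11: 1
2: 0
15: 1
14: 0
18: 0
19: 0
24: 0
39: 1
34: 0
Sum: 1 + 1 + 0 + 1 + 0 + 0 + 0 + 0 + 1 + 0 = 4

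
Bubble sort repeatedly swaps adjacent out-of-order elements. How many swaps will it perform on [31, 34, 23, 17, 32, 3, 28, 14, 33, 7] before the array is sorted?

Minimum adjacent swaps = number of inversions (each swap of adjacent out-of-order elements removes one inversion and no swap can remove more).
Count inversions — for each element, later elements that are smaller:
31: 23, 17, 3, 28, 14, 7 → 6
34: 23, 17, 32, 3, 28, 14, 33, 7 → 8
23: 17, 3, 14, 7 → 4
17: 3, 14, 7 → 3
32: 3, 28, 14, 7 → 4
3: none → 0
28: 14, 7 → 2
14: 7 → 1
33: 7 → 1
7: none → 0
Total inversions: 6 + 8 + 4 + 3 + 4 + 0 + 2 + 1 + 1 + 0 = 29

29 adjacent swaps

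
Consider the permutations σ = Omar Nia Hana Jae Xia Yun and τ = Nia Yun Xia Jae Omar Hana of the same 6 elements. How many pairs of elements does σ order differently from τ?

10

Assign each item its position (1..6) in the first ordering, then rewrite the second ordering as that position sequence:
positions: Omar→1, Nia→2, Hana→3, Jae→4, Xia→5, Yun→6
second ordering as positions: [2, 6, 5, 4, 1, 3]
Discordant pairs = inversions in this position sequence.
2: 1 → 1
6: 5, 4, 1, 3 → 4
5: 4, 1, 3 → 3
4: 1, 3 → 2
1: 0
3: 0
Total: 1 + 4 + 3 + 2 + 0 + 0 = 10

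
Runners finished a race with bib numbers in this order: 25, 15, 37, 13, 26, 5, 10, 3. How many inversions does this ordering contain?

22

Element-by-element contributions:
25: 5
15: 4
37: 5
13: 3
26: 3
5: 1
10: 1
3: 0
Sum: 5 + 4 + 5 + 3 + 3 + 1 + 1 + 0 = 22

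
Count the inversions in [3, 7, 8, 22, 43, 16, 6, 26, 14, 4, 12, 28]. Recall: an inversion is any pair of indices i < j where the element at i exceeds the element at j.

Count, for each position, how many later elements it exceeds:
3: 0
7: 2
8: 2
22: 5
43: 7
16: 4
6: 1
26: 3
14: 2
4: 0
12: 0
28: 0
Sum: 0 + 2 + 2 + 5 + 7 + 4 + 1 + 3 + 2 + 0 + 0 + 0 = 26

26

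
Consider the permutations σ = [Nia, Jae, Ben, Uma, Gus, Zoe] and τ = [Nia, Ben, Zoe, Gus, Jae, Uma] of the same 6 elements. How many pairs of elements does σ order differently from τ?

6

Assign each item its position (1..6) in the first ordering, then rewrite the second ordering as that position sequence:
positions: Nia→1, Jae→2, Ben→3, Uma→4, Gus→5, Zoe→6
second ordering as positions: [1, 3, 6, 5, 2, 4]
Discordant pairs = inversions in this position sequence.
1: 0
3: 2 → 1
6: 5, 2, 4 → 3
5: 2, 4 → 2
2: 0
4: 0
Total: 0 + 1 + 3 + 2 + 0 + 0 = 6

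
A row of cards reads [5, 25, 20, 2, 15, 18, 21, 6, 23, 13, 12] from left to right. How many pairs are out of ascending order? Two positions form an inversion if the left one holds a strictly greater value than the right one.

28

Sweep left to right; for each value list the smaller values that follow it:
5 → 2 → 1
25 → 20, 2, 15, 18, 21, 6, 23, 13, 12 → 9
20 → 2, 15, 18, 6, 13, 12 → 6
2 → none → 0
15 → 6, 13, 12 → 3
18 → 6, 13, 12 → 3
21 → 6, 13, 12 → 3
6 → none → 0
23 → 13, 12 → 2
13 → 12 → 1
12 → none → 0
Sum: 1 + 9 + 6 + 0 + 3 + 3 + 3 + 0 + 2 + 1 + 0 = 28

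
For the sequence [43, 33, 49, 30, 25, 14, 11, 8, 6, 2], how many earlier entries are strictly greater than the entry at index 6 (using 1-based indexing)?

5

The element at index 6 is 14.
Elements before it: 43, 33, 49, 30, 25
Those larger than 14: 43, 33, 49, 30, 25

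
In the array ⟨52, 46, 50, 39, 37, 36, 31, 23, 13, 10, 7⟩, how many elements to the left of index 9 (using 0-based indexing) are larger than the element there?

The element at index 9 is 10.
Elements before it: 52, 46, 50, 39, 37, 36, 31, 23, 13
Those larger than 10: 52, 46, 50, 39, 37, 36, 31, 23, 13

9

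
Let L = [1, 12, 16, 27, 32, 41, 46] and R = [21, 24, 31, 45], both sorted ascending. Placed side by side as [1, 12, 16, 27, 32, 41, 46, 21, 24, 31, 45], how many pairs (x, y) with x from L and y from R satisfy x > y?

Split inversions: 12

Count, for every r in R, how many entries of L exceed r:
r = 21: 27, 32, 41, 46 → 4
r = 24: 27, 32, 41, 46 → 4
r = 31: 32, 41, 46 → 3
r = 45: 46 → 1
Cross-inversions: 4 + 4 + 3 + 1 = 12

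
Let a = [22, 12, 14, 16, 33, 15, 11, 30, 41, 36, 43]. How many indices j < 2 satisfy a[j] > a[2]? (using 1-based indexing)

1

The element at index 2 is 12.
Elements before it: 22
Those larger than 12: 22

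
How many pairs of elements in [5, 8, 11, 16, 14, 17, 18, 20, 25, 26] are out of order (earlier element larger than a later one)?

Element-by-element contributions:
5 → none → 0
8 → none → 0
11 → none → 0
16 → 14 → 1
14 → none → 0
17 → none → 0
18 → none → 0
20 → none → 0
25 → none → 0
26 → none → 0
Sum: 0 + 0 + 0 + 1 + 0 + 0 + 0 + 0 + 0 + 0 = 1

1 inversion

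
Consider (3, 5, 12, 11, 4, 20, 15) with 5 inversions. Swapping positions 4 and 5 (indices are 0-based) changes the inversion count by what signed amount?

+1

Positions 4 and 5 hold 4 and 20; after swapping, the array is [3, 5, 12, 11, 20, 4, 15].
For each element, count later entries that are smaller:
3: 0
5: 1
12: 2
11: 1
20: 2
4: 0
15: 0
Sum: 0 + 1 + 2 + 1 + 2 + 0 + 0 = 6
Change: 6 − 5 = +1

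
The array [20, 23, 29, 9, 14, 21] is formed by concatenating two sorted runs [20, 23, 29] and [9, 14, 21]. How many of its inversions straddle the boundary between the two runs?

For each element r of the right run, count left-run elements greater than r:
r = 9: 20, 23, 29 → 3
r = 14: 20, 23, 29 → 3
r = 21: 23, 29 → 2
Cross-inversions: 3 + 3 + 2 = 8

8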